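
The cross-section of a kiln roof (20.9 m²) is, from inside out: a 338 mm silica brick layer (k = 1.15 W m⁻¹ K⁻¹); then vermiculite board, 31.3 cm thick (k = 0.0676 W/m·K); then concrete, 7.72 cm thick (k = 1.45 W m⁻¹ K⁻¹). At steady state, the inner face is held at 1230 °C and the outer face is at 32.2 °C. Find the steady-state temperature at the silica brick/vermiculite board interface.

Series thermal resistances, inner to outer:
  R_silica brick = L/(kA) = 0.338/(1.15·20.9) = 0.01406 K/W
  R_vermiculite board = L/(kA) = 0.313/(0.0676·20.9) = 0.2215 K/W
  R_concrete = L/(kA) = 0.0772/(1.45·20.9) = 0.002547 K/W
ΣR = 0.01406 + 0.2215 + 0.002547 = 0.2381 K/W
Q = ΔT/ΣR = (1230 °C − 32.2 °C)/0.2381 = 5031 W
From the inner boundary to the silica brick/vermiculite board interface, ΣR_partial = 0.01406 K/W.
T_interface = T_in − Q·ΣR_partial = 1230 °C − (5031)(0.01406) = 1159 °C

T = 1159 °C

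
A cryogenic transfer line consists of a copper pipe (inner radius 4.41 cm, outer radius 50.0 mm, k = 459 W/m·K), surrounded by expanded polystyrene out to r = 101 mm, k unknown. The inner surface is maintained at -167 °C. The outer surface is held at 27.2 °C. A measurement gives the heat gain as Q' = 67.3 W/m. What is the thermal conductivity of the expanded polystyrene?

k = 0.0388 W/m·K

ΣR = ΔT/Q' = |-167 − 27.2|/67.3 = 2.886 m·K/W
Known resistances:
  R'_copper = ln(0.0500/0.0441)/(2πk) = 0.1256/(2π·459) = 4.354×10^-5 m·K/W
R_expanded polystyrene = ΣR − ΣR_known = 2.886 − 4.354×10^-5 = 2.886 m·K/W
ln(r₂/r₁)/(2πk) = 2.886 ⇒ k = 0.7031/(2π·2.886) = 0.0388 W/m·K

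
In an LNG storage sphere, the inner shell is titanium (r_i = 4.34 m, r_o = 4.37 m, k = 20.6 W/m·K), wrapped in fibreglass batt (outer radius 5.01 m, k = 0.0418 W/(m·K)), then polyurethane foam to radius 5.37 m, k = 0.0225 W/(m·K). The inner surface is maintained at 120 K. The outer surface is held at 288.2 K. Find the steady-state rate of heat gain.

Q = 1630 W

Treat each layer as a resistance in series:
  R_titanium = (1/4.34 − 1/4.37)/(4πk) = 0.001582/(4π·20.6) = 6.110×10^-6 K/W
  R_fibreglass batt = (1/4.37 − 1/5.01)/(4πk) = 0.02923/(4π·0.0418) = 0.05565 K/W
  R_polyurethane foam = (1/5.01 − 1/5.37)/(4πk) = 0.01338/(4π·0.0225) = 0.04733 K/W
ΣR = 6.110×10^-6 + 0.05565 + 0.04733 = 0.1030 K/W
Q = ΔT/ΣR = (120 K − 288.2 K)/0.1030 = -1630 W
(Negative Q ⇒ heat flows inward; heat gain = 1630 W.)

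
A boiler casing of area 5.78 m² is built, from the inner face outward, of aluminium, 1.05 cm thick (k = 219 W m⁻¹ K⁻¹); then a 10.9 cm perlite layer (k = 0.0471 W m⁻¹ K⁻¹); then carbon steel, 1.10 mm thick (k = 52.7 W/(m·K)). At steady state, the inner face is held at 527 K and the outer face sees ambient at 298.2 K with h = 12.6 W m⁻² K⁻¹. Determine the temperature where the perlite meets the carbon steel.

Resistance network (inner→outer):
  R_aluminium = L/(kA) = 0.0105/(219·5.78) = 8.295×10^-6 K/W
  R_perlite = L/(kA) = 0.109/(0.0471·5.78) = 0.4004 K/W
  R_carbon steel = L/(kA) = 0.00110/(52.7·5.78) = 3.611×10^-6 K/W
  R_conv,out = 1/(hA) = 1/(12.6·5.78) = 0.01373 K/W
ΣR = 8.295×10^-6 + 0.4004 + 3.611×10^-6 + 0.01373 = 0.4141 K/W
Q = ΔT/ΣR = (527 K − 298.2 K)/0.4141 = 552.5 W
From the inner boundary to the perlite/carbon steel interface, ΣR_partial = 0.4004 K/W.
T_interface = T_in − Q·ΣR_partial = 527 K − (552.5)(0.4004) = 305.8 K

T = 305.8 K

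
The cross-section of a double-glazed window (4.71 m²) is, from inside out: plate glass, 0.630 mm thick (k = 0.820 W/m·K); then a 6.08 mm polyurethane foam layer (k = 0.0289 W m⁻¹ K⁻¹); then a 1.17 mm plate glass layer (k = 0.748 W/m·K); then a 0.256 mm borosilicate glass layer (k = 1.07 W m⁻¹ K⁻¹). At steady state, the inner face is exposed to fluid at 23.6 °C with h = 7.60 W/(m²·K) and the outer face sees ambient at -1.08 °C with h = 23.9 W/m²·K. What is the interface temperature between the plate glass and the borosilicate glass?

T = 1.61 °C

Treat each layer as a resistance in series:
  R_conv,in = 1/(hA) = 1/(7.60·4.71) = 0.02794 K/W
  R_plate glass = L/(kA) = 6.30×10^-4/(0.820·4.71) = 1.631×10^-4 K/W
  R_polyurethane foam = L/(kA) = 0.00608/(0.0289·4.71) = 0.04467 K/W
  R_plate glass = L/(kA) = 0.00117/(0.748·4.71) = 3.321×10^-4 K/W
  R_borosilicate glass = L/(kA) = 2.56×10^-4/(1.07·4.71) = 5.080×10^-5 K/W
  R_conv,out = 1/(hA) = 1/(23.9·4.71) = 0.008883 K/W
ΣR = 0.02794 + 1.631×10^-4 + 0.04467 + 3.321×10^-4 + 5.080×10^-5 + 0.008883 = 0.08204 K/W
Q = ΔT/ΣR = (23.6 °C − -1.08 °C)/0.08204 = 300.8 W
From the inner boundary to the plate glass/borosilicate glass interface, ΣR_partial = 0.07311 K/W.
T_interface = T_in − Q·ΣR_partial = 23.6 °C − (300.8)(0.07311) = 1.61 °C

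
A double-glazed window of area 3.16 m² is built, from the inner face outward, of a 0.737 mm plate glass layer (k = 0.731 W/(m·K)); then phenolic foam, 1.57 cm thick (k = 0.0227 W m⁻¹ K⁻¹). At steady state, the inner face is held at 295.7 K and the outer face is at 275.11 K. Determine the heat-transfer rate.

Q = 93.9 W

Resistance network (inner→outer):
  R_plate glass = L/(kA) = 7.37×10^-4/(0.731·3.16) = 3.191×10^-4 K/W
  R_phenolic foam = L/(kA) = 0.0157/(0.0227·3.16) = 0.2189 K/W
ΣR = 3.191×10^-4 + 0.2189 = 0.2192 K/W
Q = ΔT/ΣR = (295.7 K − 275.11 K)/0.2192 = 93.9 W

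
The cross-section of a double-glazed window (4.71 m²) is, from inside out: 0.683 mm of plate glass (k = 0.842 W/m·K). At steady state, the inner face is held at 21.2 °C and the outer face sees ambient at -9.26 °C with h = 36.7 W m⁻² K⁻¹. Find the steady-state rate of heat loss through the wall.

Q = 5.11 kW

Treat each layer as a resistance in series:
  R_plate glass = L/(kA) = 6.83×10^-4/(0.842·4.71) = 1.722×10^-4 K/W
  R_conv,out = 1/(hA) = 1/(36.7·4.71) = 0.005785 K/W
ΣR = 1.722×10^-4 + 0.005785 = 0.005957 K/W
Q = ΔT/ΣR = (21.2 °C − -9.26 °C)/0.005957 = 5110 W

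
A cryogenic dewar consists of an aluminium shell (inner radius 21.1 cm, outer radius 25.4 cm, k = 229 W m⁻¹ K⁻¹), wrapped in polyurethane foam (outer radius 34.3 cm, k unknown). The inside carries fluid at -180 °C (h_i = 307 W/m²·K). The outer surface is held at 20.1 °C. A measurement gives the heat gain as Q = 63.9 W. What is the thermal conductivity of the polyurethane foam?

ΣR = ΔT/Q = |-180 − 20.1|/63.9 = 3.131 K/W
Known resistances:
  R_conv,in = 1/(4πr²h) = 1/(4π·0.211²·307) = 0.005822 K/W
  R_aluminium = (1/0.211 − 1/0.254)/(4πk) = 0.8023/(4π·229) = 2.788×10^-4 K/W
R_polyurethane foam = ΣR − ΣR_known = 3.131 − 0.006101 = 3.125 K/W
(1/r₁−1/r₂)/(4πk) = 3.125 ⇒ k = 1.022/(4π·3.125) = 0.0260 W/m·K

k = 0.0260 W/m·K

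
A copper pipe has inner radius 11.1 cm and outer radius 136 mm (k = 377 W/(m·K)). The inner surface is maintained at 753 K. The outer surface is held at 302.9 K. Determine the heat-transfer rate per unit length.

Q' = 5.25×10^6 W/m

Q' = 2πk·ΔT/ln(r₂/r₁) = 2π × 377 × 450.1 / ln(0.136/0.111) = 5.25×10^6 W/m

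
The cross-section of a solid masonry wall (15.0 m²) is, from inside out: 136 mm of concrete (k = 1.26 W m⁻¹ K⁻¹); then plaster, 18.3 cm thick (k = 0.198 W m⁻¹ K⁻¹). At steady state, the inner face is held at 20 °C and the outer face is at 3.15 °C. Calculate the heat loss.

Q = 245 W

Treat each layer as a resistance in series:
  R_concrete = L/(kA) = 0.136/(1.26·15.0) = 0.007196 K/W
  R_plaster = L/(kA) = 0.183/(0.198·15.0) = 0.06162 K/W
ΣR = 0.007196 + 0.06162 = 0.06882 K/W
Q = ΔT/ΣR = (20 °C − 3.15 °C)/0.06882 = 245 W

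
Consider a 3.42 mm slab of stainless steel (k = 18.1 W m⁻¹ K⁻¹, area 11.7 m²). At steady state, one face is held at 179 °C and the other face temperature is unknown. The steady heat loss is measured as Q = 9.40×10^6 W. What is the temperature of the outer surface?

Series resistances:
  R_stainless steel = L/(kA) = 0.00342/(18.1·11.7) = 1.615×10^-5 K/W
ΣR = 1.615×10^-5 K/W
ΔT = Q·ΣR = 9.40×10^6 × 1.615×10^-5 = 151.8 K
Heat flows outward, so T_out = T_in − ΔT = 179 − 151.8 = 27.2 °C

T_out = 27.2 °C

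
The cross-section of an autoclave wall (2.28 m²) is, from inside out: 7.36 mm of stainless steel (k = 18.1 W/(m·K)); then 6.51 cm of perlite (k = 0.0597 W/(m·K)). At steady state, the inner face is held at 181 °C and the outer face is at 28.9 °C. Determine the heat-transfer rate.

Q = 318 W

Series thermal resistances, inner to outer:
  R_stainless steel = L/(kA) = 0.00736/(18.1·2.28) = 1.783×10^-4 K/W
  R_perlite = L/(kA) = 0.0651/(0.0597·2.28) = 0.4783 K/W
ΣR = 1.783×10^-4 + 0.4783 = 0.4785 K/W
Q = ΔT/ΣR = (181 °C − 28.9 °C)/0.4785 = 318 W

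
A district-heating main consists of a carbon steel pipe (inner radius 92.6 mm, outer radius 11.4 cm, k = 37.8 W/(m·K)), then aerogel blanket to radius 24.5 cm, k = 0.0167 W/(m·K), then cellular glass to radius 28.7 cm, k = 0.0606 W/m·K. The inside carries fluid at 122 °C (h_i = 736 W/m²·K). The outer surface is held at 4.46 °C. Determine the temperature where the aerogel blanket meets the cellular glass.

T = 10.8 °C

Resistance network (inner→outer):
  R'_conv,in = 1/(2πr h) = 1/(2π·0.0926·736) = 0.002335 m·K/W
  R'_carbon steel = ln(0.114/0.0926)/(2πk) = 0.2079/(2π·37.8) = 8.754×10^-4 m·K/W
  R'_aerogel blanket = ln(0.245/0.114)/(2πk) = 0.7651/(2π·0.0167) = 7.291 m·K/W
  R'_cellular glass = ln(0.287/0.245)/(2πk) = 0.1582/(2π·0.0606) = 0.4155 m·K/W
ΣR = 0.002335 + 8.754×10^-4 + 7.291 + 0.4155 = 7.710 m·K/W
Q' = ΔT/ΣR = (122 °C − 4.46 °C)/7.710 = 15.25 W/m
From the inner boundary to the aerogel blanket/cellular glass interface, ΣR_partial = 7.294 m·K/W.
T_interface = T_in − Q'·ΣR_partial = 122 °C − (15.25)(7.294) = 10.8 °C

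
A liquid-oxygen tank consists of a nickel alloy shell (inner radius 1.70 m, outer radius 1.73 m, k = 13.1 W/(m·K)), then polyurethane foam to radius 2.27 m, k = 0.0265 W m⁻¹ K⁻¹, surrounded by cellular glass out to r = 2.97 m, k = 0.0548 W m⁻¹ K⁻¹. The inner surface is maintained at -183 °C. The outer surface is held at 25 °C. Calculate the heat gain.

Series thermal resistances, inner to outer:
  R_nickel alloy = (1/1.70 − 1/1.73)/(4πk) = 0.01020/(4π·13.1) = 6.196×10^-5 K/W
  R_polyurethane foam = (1/1.73 − 1/2.27)/(4πk) = 0.1375/(4π·0.0265) = 0.4129 K/W
  R_cellular glass = (1/2.27 − 1/2.97)/(4πk) = 0.1038/(4π·0.0548) = 0.1508 K/W
ΣR = 6.196×10^-5 + 0.4129 + 0.1508 = 0.5638 K/W
Q = ΔT/ΣR = (-183 °C − 25 °C)/0.5638 = -369 W
(Negative Q ⇒ heat flows inward; heat gain = 369 W.)

Q = 369 W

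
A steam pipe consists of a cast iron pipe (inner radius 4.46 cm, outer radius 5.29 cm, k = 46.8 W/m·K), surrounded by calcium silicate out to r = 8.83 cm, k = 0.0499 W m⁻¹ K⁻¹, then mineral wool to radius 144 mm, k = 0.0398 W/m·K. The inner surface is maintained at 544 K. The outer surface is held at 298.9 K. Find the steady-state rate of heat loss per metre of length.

Series thermal resistances, inner to outer:
  R'_cast iron = ln(0.0529/0.0446)/(2πk) = 0.1707/(2π·46.8) = 5.804×10^-4 m·K/W
  R'_calcium silicate = ln(0.0883/0.0529)/(2πk) = 0.5123/(2π·0.0499) = 1.634 m·K/W
  R'_mineral wool = ln(0.144/0.0883)/(2πk) = 0.4891/(2π·0.0398) = 1.956 m·K/W
ΣR = 5.804×10^-4 + 1.634 + 1.956 = 3.591 m·K/W
Q' = ΔT/ΣR = (544 K − 298.9 K)/3.591 = 68.3 W/m

Q' = 68.3 W/m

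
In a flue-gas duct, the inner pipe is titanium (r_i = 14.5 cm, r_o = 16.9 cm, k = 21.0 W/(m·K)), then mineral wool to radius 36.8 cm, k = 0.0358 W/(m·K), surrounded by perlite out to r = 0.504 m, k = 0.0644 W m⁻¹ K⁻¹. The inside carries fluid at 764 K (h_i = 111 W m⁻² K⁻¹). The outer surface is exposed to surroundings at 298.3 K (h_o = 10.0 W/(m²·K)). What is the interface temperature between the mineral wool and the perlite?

Treat each layer as a resistance in series:
  R'_conv,in = 1/(2πr h) = 1/(2π·0.145·111) = 0.009888 m·K/W
  R'_titanium = ln(0.169/0.145)/(2πk) = 0.1532/(2π·21.0) = 0.001161 m·K/W
  R'_mineral wool = ln(0.368/0.169)/(2πk) = 0.7782/(2π·0.0358) = 3.460 m·K/W
  R'_perlite = ln(0.504/0.368)/(2πk) = 0.3145/(2π·0.0644) = 0.7772 m·K/W
  R'_conv,out = 1/(2πr h) = 1/(2π·0.504·10.0) = 0.03158 m·K/W
ΣR = 0.009888 + 0.001161 + 3.460 + 0.7772 + 0.03158 = 4.280 m·K/W
Q' = ΔT/ΣR = (764 K − 298.3 K)/4.280 = 108.8 W/m
From the inner boundary to the mineral wool/perlite interface, ΣR_partial = 3.471 m·K/W.
T_interface = T_in − Q'·ΣR_partial = 764 K − (108.8)(3.471) = 386 K

T = 386 K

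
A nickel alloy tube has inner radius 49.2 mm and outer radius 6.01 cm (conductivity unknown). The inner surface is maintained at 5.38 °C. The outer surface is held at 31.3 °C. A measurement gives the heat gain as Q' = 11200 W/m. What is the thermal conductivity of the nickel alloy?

ΣR = ΔT/Q' = |5.38 − 31.3|/11200 = 0.002314 m·K/W
ln(r₂/r₁)/(2πk) = 0.002314 ⇒ k = 0.2001/(2π·0.002314) = 13.8 W/m·K

k = 13.8 W/m·K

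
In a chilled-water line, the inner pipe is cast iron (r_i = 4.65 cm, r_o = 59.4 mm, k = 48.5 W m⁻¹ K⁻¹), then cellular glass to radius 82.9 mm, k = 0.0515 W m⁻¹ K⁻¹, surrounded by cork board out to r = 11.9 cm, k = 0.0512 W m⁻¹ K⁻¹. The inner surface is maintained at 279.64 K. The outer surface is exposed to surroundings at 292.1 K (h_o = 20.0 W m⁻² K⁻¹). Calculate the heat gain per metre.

Resistance network (inner→outer):
  R'_cast iron = ln(0.0594/0.0465)/(2πk) = 0.2448/(2π·48.5) = 8.035×10^-4 m·K/W
  R'_cellular glass = ln(0.0829/0.0594)/(2πk) = 0.3333/(2π·0.0515) = 1.030 m·K/W
  R'_cork board = ln(0.119/0.0829)/(2πk) = 0.3615/(2π·0.0512) = 1.124 m·K/W
  R'_conv,out = 1/(2πr h) = 1/(2π·0.119·20.0) = 0.06687 m·K/W
ΣR = 8.035×10^-4 + 1.030 + 1.124 + 0.06687 = 2.222 m·K/W
Q' = ΔT/ΣR = (279.64 K − 292.1 K)/2.222 = -5.61 W/m
(Negative Q' ⇒ heat flows inward; heat gain = 5.61 W/m.)

Q' = 5.61 W/m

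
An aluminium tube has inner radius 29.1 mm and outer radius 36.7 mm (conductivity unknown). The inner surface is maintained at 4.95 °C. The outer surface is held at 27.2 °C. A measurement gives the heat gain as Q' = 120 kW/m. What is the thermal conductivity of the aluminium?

ΣR = ΔT/Q' = |4.95 − 27.2|/1.20×10^5 = 1.854×10^-4 m·K/W
ln(r₂/r₁)/(2πk) = 1.854×10^-4 ⇒ k = 0.2320/(2π·1.854×10^-4) = 199 W/m·K

k = 199 W/m·K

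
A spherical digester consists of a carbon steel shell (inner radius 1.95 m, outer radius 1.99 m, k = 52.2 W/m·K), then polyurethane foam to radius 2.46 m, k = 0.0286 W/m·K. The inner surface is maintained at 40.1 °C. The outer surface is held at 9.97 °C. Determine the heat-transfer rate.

Series thermal resistances, inner to outer:
  R_carbon steel = (1/1.95 − 1/1.99)/(4πk) = 0.01031/(4π·52.2) = 1.571×10^-5 K/W
  R_polyurethane foam = (1/1.99 − 1/2.46)/(4πk) = 0.09601/(4π·0.0286) = 0.2671 K/W
ΣR = 1.571×10^-5 + 0.2671 = 0.2671 K/W
Q = ΔT/ΣR = (40.1 °C − 9.97 °C)/0.2671 = 113 W

Q = 113 W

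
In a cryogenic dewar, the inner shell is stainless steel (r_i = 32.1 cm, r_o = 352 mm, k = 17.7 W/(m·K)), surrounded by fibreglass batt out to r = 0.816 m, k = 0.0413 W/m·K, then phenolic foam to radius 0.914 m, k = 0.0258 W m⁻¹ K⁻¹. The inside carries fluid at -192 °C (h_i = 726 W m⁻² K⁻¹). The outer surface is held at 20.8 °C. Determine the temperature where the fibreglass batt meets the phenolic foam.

T = -3.7 °C

Treat each layer as a resistance in series:
  R_conv,in = 1/(4πr²h) = 1/(4π·0.321²·726) = 0.001064 K/W
  R_stainless steel = (1/0.321 − 1/0.352)/(4πk) = 0.2744/(4π·17.7) = 0.001233 K/W
  R_fibreglass batt = (1/0.352 − 1/0.816)/(4πk) = 1.615/(4π·0.0413) = 3.113 K/W
  R_phenolic foam = (1/0.816 − 1/0.914)/(4πk) = 0.1314/(4π·0.0258) = 0.4053 K/W
ΣR = 0.001064 + 0.001233 + 3.113 + 0.4053 = 3.521 K/W
Q = ΔT/ΣR = (-192 °C − 20.8 °C)/3.521 = -60.44 W
From the inner boundary to the fibreglass batt/phenolic foam interface, ΣR_partial = 3.115 K/W.
T_interface = T_in − Q·ΣR_partial = -192 °C − (-60.44)(3.115) = -3.7 °C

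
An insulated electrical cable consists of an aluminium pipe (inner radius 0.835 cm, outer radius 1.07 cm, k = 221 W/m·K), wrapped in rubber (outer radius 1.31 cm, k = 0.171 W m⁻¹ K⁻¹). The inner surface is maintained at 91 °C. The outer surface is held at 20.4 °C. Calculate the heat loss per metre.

Resistance network (inner→outer):
  R'_aluminium = ln(0.0107/0.00835)/(2πk) = 0.2480/(2π·221) = 1.786×10^-4 m·K/W
  R'_rubber = ln(0.0131/0.0107)/(2πk) = 0.2024/(2π·0.171) = 0.1884 m·K/W
ΣR = 1.786×10^-4 + 0.1884 = 0.1886 m·K/W
Q' = ΔT/ΣR = (91 °C − 20.4 °C)/0.1886 = 374 W/m

Q' = 374 W/m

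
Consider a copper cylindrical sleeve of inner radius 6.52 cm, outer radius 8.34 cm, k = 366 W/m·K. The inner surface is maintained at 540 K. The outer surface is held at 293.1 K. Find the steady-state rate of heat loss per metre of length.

Q' = 2310 kW/m

Q' = 2πk·ΔT/ln(r₂/r₁) = 2π × 366 × 246.9 / ln(0.0834/0.0652) = 2.31×10^6 W/m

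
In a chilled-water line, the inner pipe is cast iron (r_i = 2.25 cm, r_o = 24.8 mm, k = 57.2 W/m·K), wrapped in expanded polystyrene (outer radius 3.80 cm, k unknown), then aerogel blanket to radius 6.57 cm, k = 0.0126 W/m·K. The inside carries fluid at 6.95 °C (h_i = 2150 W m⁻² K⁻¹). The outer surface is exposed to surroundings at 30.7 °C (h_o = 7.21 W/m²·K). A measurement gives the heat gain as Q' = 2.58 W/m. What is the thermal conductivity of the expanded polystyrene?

ΣR = ΔT/Q' = |6.95 − 30.7|/2.58 = 9.205 m·K/W
Known resistances:
  R'_conv,in = 1/(2πr h) = 1/(2π·0.0225·2150) = 0.003290 m·K/W
  R'_cast iron = ln(0.0248/0.0225)/(2πk) = 0.09733/(2π·57.2) = 2.708×10^-4 m·K/W
  R'_aerogel blanket = ln(0.0657/0.0380)/(2πk) = 0.5475/(2π·0.0126) = 6.916 m·K/W
  R'_conv,out = 1/(2πr h) = 1/(2π·0.0657·7.21) = 0.3360 m·K/W
R_expanded polystyrene = ΣR − ΣR_known = 9.205 − 7.256 = 1.949 m·K/W
ln(r₂/r₁)/(2πk) = 1.949 ⇒ k = 0.4267/(2π·1.949) = 0.0348 W/m·K

k = 0.0348 W/m·K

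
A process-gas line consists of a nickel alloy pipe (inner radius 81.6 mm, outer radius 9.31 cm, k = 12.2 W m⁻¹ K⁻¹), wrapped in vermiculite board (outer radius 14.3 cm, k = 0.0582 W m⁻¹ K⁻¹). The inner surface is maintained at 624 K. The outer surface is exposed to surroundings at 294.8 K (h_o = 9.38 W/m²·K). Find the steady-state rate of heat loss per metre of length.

Series thermal resistances, inner to outer:
  R'_nickel alloy = ln(0.0931/0.0816)/(2πk) = 0.1318/(2π·12.2) = 0.001720 m·K/W
  R'_vermiculite board = ln(0.143/0.0931)/(2πk) = 0.4292/(2π·0.0582) = 1.174 m·K/W
  R'_conv,out = 1/(2πr h) = 1/(2π·0.143·9.38) = 0.1187 m·K/W
ΣR = 0.001720 + 1.174 + 0.1187 = 1.294 m·K/W
Q' = ΔT/ΣR = (624 K − 294.8 K)/1.294 = 254 W/m

Q' = 254 W/m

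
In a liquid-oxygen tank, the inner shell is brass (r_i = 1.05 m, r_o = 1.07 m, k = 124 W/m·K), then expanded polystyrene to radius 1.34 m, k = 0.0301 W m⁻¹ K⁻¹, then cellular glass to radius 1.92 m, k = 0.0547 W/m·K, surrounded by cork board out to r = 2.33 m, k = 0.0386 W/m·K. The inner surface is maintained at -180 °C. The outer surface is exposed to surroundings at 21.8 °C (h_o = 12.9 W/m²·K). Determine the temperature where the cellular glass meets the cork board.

T = -16.0 °C

Treat each layer as a resistance in series:
  R_brass = (1/1.05 − 1/1.07)/(4πk) = 0.01780/(4π·124) = 1.142×10^-5 K/W
  R_expanded polystyrene = (1/1.07 − 1/1.34)/(4πk) = 0.1883/(4π·0.0301) = 0.4979 K/W
  R_cellular glass = (1/1.34 − 1/1.92)/(4πk) = 0.2254/(4π·0.0547) = 0.3280 K/W
  R_cork board = (1/1.92 − 1/2.33)/(4πk) = 0.09165/(4π·0.0386) = 0.1889 K/W
  R_conv,out = 1/(4πr²h) = 1/(4π·2.33²·12.9) = 0.001136 K/W
ΣR = 1.142×10^-5 + 0.4979 + 0.3280 + 0.1889 + 0.001136 = 1.016 K/W
Q = ΔT/ΣR = (-180 °C − 21.8 °C)/1.016 = -198.6 W
From the inner boundary to the cellular glass/cork board interface, ΣR_partial = 0.8259 K/W.
T_interface = T_in − Q·ΣR_partial = -180 °C − (-198.6)(0.8259) = -16.0 °C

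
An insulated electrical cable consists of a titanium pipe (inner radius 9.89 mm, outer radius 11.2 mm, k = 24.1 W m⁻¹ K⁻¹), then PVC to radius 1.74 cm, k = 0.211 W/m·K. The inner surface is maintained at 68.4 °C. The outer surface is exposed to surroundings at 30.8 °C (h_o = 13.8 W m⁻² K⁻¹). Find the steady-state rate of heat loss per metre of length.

Treat each layer as a resistance in series:
  R'_titanium = ln(0.0112/0.00989)/(2πk) = 0.1244/(2π·24.1) = 8.215×10^-4 m·K/W
  R'_PVC = ln(0.0174/0.0112)/(2πk) = 0.4406/(2π·0.211) = 0.3323 m·K/W
  R'_conv,out = 1/(2πr h) = 1/(2π·0.0174·13.8) = 0.6628 m·K/W
ΣR = 8.215×10^-4 + 0.3323 + 0.6628 = 0.9959 m·K/W
Q' = ΔT/ΣR = (68.4 °C − 30.8 °C)/0.9959 = 37.8 W/m

Q' = 37.8 W/m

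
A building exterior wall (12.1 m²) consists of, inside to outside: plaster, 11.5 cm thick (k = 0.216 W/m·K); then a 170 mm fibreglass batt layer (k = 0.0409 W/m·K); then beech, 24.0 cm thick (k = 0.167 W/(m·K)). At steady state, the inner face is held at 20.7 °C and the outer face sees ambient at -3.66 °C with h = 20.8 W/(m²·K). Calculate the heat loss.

Q = 47.7 W

Series thermal resistances, inner to outer:
  R_plaster = L/(kA) = 0.115/(0.216·12.1) = 0.04400 K/W
  R_fibreglass batt = L/(kA) = 0.170/(0.0409·12.1) = 0.3435 K/W
  R_beech = L/(kA) = 0.240/(0.167·12.1) = 0.1188 K/W
  R_conv,out = 1/(hA) = 1/(20.8·12.1) = 0.003973 K/W
ΣR = 0.04400 + 0.3435 + 0.1188 + 0.003973 = 0.5103 K/W
Q = ΔT/ΣR = (20.7 °C − -3.66 °C)/0.5103 = 47.7 W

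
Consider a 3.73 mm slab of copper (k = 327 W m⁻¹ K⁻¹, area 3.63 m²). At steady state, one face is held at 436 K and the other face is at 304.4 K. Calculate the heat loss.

Q = kA·ΔT/L = 327 × 3.63 × |436 K − 304.4 K| / 0.00373 = 4.19×10^7 W

Q = 4.19×10^7 W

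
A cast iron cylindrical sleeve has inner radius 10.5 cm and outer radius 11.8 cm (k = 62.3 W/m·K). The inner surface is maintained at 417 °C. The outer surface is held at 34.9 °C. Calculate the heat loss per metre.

Q' = 2πk·ΔT/ln(r₂/r₁) = 2π × 62.3 × 382.1 / ln(0.118/0.105) = 1.28×10^6 W/m

Q' = 1280 kW/m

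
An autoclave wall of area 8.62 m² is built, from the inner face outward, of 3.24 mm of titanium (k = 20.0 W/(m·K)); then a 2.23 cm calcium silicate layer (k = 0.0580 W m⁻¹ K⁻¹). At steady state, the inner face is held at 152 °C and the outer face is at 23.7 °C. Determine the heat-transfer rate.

Series thermal resistances, inner to outer:
  R_titanium = L/(kA) = 0.00324/(20.0·8.62) = 1.879×10^-5 K/W
  R_calcium silicate = L/(kA) = 0.0223/(0.0580·8.62) = 0.04460 K/W
ΣR = 1.879×10^-5 + 0.04460 = 0.04462 K/W
Q = ΔT/ΣR = (152 °C − 23.7 °C)/0.04462 = 2880 W

Q = 2880 W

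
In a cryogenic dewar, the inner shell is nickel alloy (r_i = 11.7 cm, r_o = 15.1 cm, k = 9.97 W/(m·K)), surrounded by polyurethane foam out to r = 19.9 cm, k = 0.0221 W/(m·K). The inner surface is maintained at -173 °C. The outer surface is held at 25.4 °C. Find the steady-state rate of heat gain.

Q = 34.4 W

Treat each layer as a resistance in series:
  R_nickel alloy = (1/0.117 − 1/0.151)/(4πk) = 1.924/(4π·9.97) = 0.01536 K/W
  R_polyurethane foam = (1/0.151 − 1/0.199)/(4πk) = 1.597/(4π·0.0221) = 5.752 K/W
ΣR = 0.01536 + 5.752 = 5.767 K/W
Q = ΔT/ΣR = (-173 °C − 25.4 °C)/5.767 = -34.4 W
(Negative Q ⇒ heat flows inward; heat gain = 34.4 W.)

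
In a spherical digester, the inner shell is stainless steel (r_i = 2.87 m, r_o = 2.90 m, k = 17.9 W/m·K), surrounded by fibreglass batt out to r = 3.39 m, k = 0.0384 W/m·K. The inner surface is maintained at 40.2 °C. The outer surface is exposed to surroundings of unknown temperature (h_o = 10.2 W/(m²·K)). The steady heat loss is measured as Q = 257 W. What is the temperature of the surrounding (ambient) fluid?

T_out = 13.5 °C

Series resistances:
  R_stainless steel = (1/2.87 − 1/2.90)/(4πk) = 0.003604/(4π·17.9) = 1.602×10^-5 K/W
  R_fibreglass batt = (1/2.90 − 1/3.39)/(4πk) = 0.04984/(4π·0.0384) = 0.1033 K/W
  R_conv,out = 1/(4πr²h) = 1/(4π·3.39²·10.2) = 6.789×10^-4 K/W
ΣR = 0.1040 K/W
ΔT = Q·ΣR = 257 × 0.1040 = 26.73 K
Heat flows outward, so T_out = T_in − ΔT = 40.2 − 26.73 = 13.5 °C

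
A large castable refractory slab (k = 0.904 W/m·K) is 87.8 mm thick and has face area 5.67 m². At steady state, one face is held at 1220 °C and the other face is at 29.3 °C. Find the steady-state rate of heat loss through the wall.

Q = 69.5 kW

Q = kA·ΔT/L = 0.904 × 5.67 × |1220 °C − 29.3 °C| / 0.0878 = 69500 W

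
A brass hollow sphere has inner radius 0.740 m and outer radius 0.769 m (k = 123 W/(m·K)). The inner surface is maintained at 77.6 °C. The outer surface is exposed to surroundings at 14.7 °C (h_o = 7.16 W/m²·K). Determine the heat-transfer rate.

Q = 3340 W

Resistance network (inner→outer):
  R_brass = (1/0.740 − 1/0.769)/(4πk) = 0.05096/(4π·123) = 3.297×10^-5 K/W
  R_conv,out = 1/(4πr²h) = 1/(4π·0.769²·7.16) = 0.01879 K/W
ΣR = 3.297×10^-5 + 0.01879 = 0.01882 K/W
Q = ΔT/ΣR = (77.6 °C − 14.7 °C)/0.01882 = 3340 W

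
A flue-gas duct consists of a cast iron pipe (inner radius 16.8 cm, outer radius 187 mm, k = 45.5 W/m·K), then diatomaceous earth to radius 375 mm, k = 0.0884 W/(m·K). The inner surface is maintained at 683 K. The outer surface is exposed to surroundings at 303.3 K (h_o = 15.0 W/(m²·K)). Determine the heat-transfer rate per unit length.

Treat each layer as a resistance in series:
  R'_cast iron = ln(0.187/0.168)/(2πk) = 0.1071/(2π·45.5) = 3.748×10^-4 m·K/W
  R'_diatomaceous earth = ln(0.375/0.187)/(2πk) = 0.6958/(2π·0.0884) = 1.253 m·K/W
  R'_conv,out = 1/(2πr h) = 1/(2π·0.375·15.0) = 0.02829 m·K/W
ΣR = 3.748×10^-4 + 1.253 + 0.02829 = 1.282 m·K/W
Q' = ΔT/ΣR = (683 K − 303.3 K)/1.282 = 296 W/m

Q' = 296 W/m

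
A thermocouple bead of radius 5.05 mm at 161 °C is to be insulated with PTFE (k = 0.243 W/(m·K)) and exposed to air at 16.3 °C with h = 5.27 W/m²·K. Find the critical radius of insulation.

For a sphere, r_cr = 2k_ins/h = 2·0.243/5.27 = 0.0922 m = 9.22 cm

r_cr = 9.22 cm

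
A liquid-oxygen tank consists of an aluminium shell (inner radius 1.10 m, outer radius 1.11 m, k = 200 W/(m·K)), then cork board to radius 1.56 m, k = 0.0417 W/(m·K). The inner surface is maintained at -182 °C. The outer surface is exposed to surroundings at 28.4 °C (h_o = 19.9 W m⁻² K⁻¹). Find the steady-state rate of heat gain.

Q = 423 W

Treat each layer as a resistance in series:
  R_aluminium = (1/1.10 − 1/1.11)/(4πk) = 0.008190/(4π·200) = 3.259×10^-6 K/W
  R_cork board = (1/1.11 − 1/1.56)/(4πk) = 0.2599/(4π·0.0417) = 0.4959 K/W
  R_conv,out = 1/(4πr²h) = 1/(4π·1.56²·19.9) = 0.001643 K/W
ΣR = 3.259×10^-6 + 0.4959 + 0.001643 = 0.4975 K/W
Q = ΔT/ΣR = (-182 °C − 28.4 °C)/0.4975 = -423 W
(Negative Q ⇒ heat flows inward; heat gain = 423 W.)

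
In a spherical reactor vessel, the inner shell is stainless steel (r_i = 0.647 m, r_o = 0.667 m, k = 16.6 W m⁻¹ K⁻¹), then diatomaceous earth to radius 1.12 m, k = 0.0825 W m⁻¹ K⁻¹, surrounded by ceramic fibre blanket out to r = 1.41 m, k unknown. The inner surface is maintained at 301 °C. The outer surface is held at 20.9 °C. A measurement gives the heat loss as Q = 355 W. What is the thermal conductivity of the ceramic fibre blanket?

ΣR = ΔT/Q = |301 − 20.9|/355 = 0.7890 K/W
Known resistances:
  R_stainless steel = (1/0.647 − 1/0.667)/(4πk) = 0.04634/(4π·16.6) = 2.222×10^-4 K/W
  R_diatomaceous earth = (1/0.667 − 1/1.12)/(4πk) = 0.6064/(4π·0.0825) = 0.5849 K/W
R_ceramic fibre blanket = ΣR − ΣR_known = 0.7890 − 0.5851 = 0.2039 K/W
(1/r₁−1/r₂)/(4πk) = 0.2039 ⇒ k = 0.1836/(4π·0.2039) = 0.0717 W/m·K

k = 0.0717 W/m·K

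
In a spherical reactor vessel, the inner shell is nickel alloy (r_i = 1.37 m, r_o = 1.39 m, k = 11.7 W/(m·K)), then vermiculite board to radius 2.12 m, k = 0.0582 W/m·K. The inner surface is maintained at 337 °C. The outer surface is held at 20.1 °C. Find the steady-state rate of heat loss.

Series thermal resistances, inner to outer:
  R_nickel alloy = (1/1.37 − 1/1.39)/(4πk) = 0.01050/(4π·11.7) = 7.143×10^-5 K/W
  R_vermiculite board = (1/1.39 − 1/2.12)/(4πk) = 0.2477/(4π·0.0582) = 0.3387 K/W
ΣR = 7.143×10^-5 + 0.3387 = 0.3388 K/W
Q = ΔT/ΣR = (337 °C − 20.1 °C)/0.3388 = 935 W

Q = 935 W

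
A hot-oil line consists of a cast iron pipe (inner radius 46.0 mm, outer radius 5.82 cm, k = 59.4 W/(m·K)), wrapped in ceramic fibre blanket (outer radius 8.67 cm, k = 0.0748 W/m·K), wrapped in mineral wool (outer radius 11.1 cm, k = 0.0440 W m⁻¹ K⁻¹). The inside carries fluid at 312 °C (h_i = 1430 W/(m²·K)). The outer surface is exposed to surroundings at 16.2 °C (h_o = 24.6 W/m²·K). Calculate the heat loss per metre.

Resistance network (inner→outer):
  R'_conv,in = 1/(2πr h) = 1/(2π·0.0460·1430) = 0.002420 m·K/W
  R'_cast iron = ln(0.0582/0.0460)/(2πk) = 0.2352/(2π·59.4) = 6.303×10^-4 m·K/W
  R'_ceramic fibre blanket = ln(0.0867/0.0582)/(2πk) = 0.3986/(2π·0.0748) = 0.8481 m·K/W
  R'_mineral wool = ln(0.111/0.0867)/(2πk) = 0.2471/(2π·0.0440) = 0.8937 m·K/W
  R'_conv,out = 1/(2πr h) = 1/(2π·0.111·24.6) = 0.05829 m·K/W
ΣR = 0.002420 + 6.303×10^-4 + 0.8481 + 0.8937 + 0.05829 = 1.803 m·K/W
Q' = ΔT/ΣR = (312 °C − 16.2 °C)/1.803 = 164 W/m

Q' = 164 W/m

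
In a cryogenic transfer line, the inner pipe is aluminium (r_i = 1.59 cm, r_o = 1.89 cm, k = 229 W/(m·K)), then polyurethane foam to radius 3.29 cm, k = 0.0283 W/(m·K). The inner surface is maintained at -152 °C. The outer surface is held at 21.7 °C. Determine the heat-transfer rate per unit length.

Q' = 55.7 W/m

Series thermal resistances, inner to outer:
  R'_aluminium = ln(0.0189/0.0159)/(2πk) = 0.1728/(2π·229) = 1.201×10^-4 m·K/W
  R'_polyurethane foam = ln(0.0329/0.0189)/(2πk) = 0.5543/(2π·0.0283) = 3.117 m·K/W
ΣR = 1.201×10^-4 + 3.117 = 3.117 m·K/W
Q' = ΔT/ΣR = (-152 °C − 21.7 °C)/3.117 = -55.7 W/m
(Negative Q' ⇒ heat flows inward; heat gain = 55.7 W/m.)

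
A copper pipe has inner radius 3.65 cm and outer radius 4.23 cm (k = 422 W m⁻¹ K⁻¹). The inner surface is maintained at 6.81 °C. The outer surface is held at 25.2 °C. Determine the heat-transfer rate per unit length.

Q' = 331 kW/m

Q' = 2πk·ΔT/ln(r₂/r₁) = 2π × 422 × 18.39 / ln(0.0423/0.0365) = 3.31×10^5 W/m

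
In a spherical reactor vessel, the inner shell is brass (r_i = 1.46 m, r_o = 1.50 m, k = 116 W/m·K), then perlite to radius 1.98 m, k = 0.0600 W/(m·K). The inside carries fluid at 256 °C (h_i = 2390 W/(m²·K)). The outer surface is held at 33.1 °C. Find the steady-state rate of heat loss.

Q = 1040 W

Treat each layer as a resistance in series:
  R_conv,in = 1/(4πr²h) = 1/(4π·1.46²·2390) = 1.562×10^-5 K/W
  R_brass = (1/1.46 − 1/1.50)/(4πk) = 0.01826/(4π·116) = 1.253×10^-5 K/W
  R_perlite = (1/1.50 − 1/1.98)/(4πk) = 0.1616/(4π·0.0600) = 0.2144 K/W
ΣR = 1.562×10^-5 + 1.253×10^-5 + 0.2144 = 0.2144 K/W
Q = ΔT/ΣR = (256 °C − 33.1 °C)/0.2144 = 1040 W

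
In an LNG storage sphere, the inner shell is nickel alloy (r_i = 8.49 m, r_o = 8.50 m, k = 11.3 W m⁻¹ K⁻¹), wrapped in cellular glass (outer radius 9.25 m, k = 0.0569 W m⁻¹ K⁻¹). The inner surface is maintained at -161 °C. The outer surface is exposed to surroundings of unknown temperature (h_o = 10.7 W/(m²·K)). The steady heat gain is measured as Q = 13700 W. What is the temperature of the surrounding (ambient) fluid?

Series resistances:
  R_nickel alloy = (1/8.49 − 1/8.50)/(4πk) = 1.386×10^-4/(4π·11.3) = 9.759×10^-7 K/W
  R_cellular glass = (1/8.50 − 1/9.25)/(4πk) = 0.009539/(4π·0.0569) = 0.01334 K/W
  R_conv,out = 1/(4πr²h) = 1/(4π·9.25²·10.7) = 8.692×10^-5 K/W
ΣR = 0.01343 K/W
ΔT = Q·ΣR = 13700 × 0.01343 = 184.0 K
Heat flows inward, so T_out = T_in + ΔT = -161 + 184.0 = 23.0 °C

T_out = 23.0 °C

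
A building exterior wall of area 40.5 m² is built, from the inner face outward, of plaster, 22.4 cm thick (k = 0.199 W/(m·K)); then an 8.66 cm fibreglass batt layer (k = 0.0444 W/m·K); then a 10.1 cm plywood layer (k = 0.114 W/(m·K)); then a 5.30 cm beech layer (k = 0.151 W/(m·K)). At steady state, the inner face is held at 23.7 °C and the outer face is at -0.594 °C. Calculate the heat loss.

Treat each layer as a resistance in series:
  R_plaster = L/(kA) = 0.224/(0.199·40.5) = 0.02779 K/W
  R_fibreglass batt = L/(kA) = 0.0866/(0.0444·40.5) = 0.04816 K/W
  R_plywood = L/(kA) = 0.101/(0.114·40.5) = 0.02188 K/W
  R_beech = L/(kA) = 0.0530/(0.151·40.5) = 0.008667 K/W
ΣR = 0.02779 + 0.04816 + 0.02188 + 0.008667 = 0.1065 K/W
Q = ΔT/ΣR = (23.7 °C − -0.594 °C)/0.1065 = 228 W

Q = 228 W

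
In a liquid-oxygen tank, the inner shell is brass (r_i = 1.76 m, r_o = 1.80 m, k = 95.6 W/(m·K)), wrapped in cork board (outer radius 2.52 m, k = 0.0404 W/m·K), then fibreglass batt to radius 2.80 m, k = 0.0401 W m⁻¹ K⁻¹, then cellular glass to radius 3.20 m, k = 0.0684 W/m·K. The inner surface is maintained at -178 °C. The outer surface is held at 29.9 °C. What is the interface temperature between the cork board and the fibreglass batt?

Treat each layer as a resistance in series:
  R_brass = (1/1.76 − 1/1.80)/(4πk) = 0.01263/(4π·95.6) = 1.051×10^-5 K/W
  R_cork board = (1/1.80 − 1/2.52)/(4πk) = 0.1587/(4π·0.0404) = 0.3127 K/W
  R_fibreglass batt = (1/2.52 − 1/2.80)/(4πk) = 0.03968/(4π·0.0401) = 0.07875 K/W
  R_cellular glass = (1/2.80 − 1/3.20)/(4πk) = 0.04464/(4π·0.0684) = 0.05194 K/W
ΣR = 1.051×10^-5 + 0.3127 + 0.07875 + 0.05194 = 0.4434 K/W
Q = ΔT/ΣR = (-178 °C − 29.9 °C)/0.4434 = -468.9 W
From the inner boundary to the cork board/fibreglass batt interface, ΣR_partial = 0.3127 K/W.
T_interface = T_in − Q·ΣR_partial = -178 °C − (-468.9)(0.3127) = -31.4 °C

T = -31.4 °C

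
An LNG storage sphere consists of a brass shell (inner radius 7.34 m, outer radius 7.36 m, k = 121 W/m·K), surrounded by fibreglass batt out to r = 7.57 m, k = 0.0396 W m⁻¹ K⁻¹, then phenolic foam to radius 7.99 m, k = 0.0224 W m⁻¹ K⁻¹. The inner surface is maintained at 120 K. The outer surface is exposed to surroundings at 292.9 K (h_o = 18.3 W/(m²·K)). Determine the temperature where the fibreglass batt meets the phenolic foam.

T = 161 K

Series thermal resistances, inner to outer:
  R_brass = (1/7.34 − 1/7.36)/(4πk) = 3.702×10^-4/(4π·121) = 2.435×10^-7 K/W
  R_fibreglass batt = (1/7.36 − 1/7.57)/(4πk) = 0.003769/(4π·0.0396) = 0.007574 K/W
  R_phenolic foam = (1/7.57 − 1/7.99)/(4πk) = 0.006944/(4π·0.0224) = 0.02467 K/W
  R_conv,out = 1/(4πr²h) = 1/(4π·7.99²·18.3) = 6.812×10^-5 K/W
ΣR = 2.435×10^-7 + 0.007574 + 0.02467 + 6.812×10^-5 = 0.03231 K/W
Q = ΔT/ΣR = (120 K − 292.9 K)/0.03231 = -5351 W
From the inner boundary to the fibreglass batt/phenolic foam interface, ΣR_partial = 0.007574 K/W.
T_interface = T_in − Q·ΣR_partial = 120 K − (-5351)(0.007574) = 161 K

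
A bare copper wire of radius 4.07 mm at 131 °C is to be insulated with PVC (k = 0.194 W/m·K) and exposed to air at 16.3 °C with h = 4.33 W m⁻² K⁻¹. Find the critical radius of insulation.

r_cr = 4.48 cm

For a cylinder, r_cr = k_ins/h = 0.194/4.33 = 0.0448 m = 4.48 cm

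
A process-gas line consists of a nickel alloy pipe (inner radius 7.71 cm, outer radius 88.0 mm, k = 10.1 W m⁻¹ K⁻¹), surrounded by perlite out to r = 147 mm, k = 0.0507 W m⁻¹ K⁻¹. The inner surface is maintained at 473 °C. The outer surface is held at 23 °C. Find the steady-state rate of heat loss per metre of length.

Q' = 279 W/m

Series thermal resistances, inner to outer:
  R'_nickel alloy = ln(0.0880/0.0771)/(2πk) = 0.1322/(2π·10.1) = 0.002084 m·K/W
  R'_perlite = ln(0.147/0.0880)/(2πk) = 0.5131/(2π·0.0507) = 1.611 m·K/W
ΣR = 0.002084 + 1.611 = 1.613 m·K/W
Q' = ΔT/ΣR = (473 °C − 23 °C)/1.613 = 279 W/m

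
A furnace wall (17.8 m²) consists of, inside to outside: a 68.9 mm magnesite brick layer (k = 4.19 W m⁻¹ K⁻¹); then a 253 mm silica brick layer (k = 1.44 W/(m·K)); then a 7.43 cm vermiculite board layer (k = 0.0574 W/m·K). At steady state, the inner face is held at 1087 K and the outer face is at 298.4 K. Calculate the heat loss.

Q = 9.44 kW

Resistance network (inner→outer):
  R_magnesite brick = L/(kA) = 0.0689/(4.19·17.8) = 9.238×10^-4 K/W
  R_silica brick = L/(kA) = 0.253/(1.44·17.8) = 0.009870 K/W
  R_vermiculite board = L/(kA) = 0.0743/(0.0574·17.8) = 0.07272 K/W
ΣR = 9.238×10^-4 + 0.009870 + 0.07272 = 0.08351 K/W
Q = ΔT/ΣR = (1087 K − 298.4 K)/0.08351 = 9440 W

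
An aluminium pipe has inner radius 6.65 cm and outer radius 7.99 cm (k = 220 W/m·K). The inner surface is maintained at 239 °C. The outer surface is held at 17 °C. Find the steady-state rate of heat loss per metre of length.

Q' = 1670 kW/m

Q' = 2πk·ΔT/ln(r₂/r₁) = 2π × 220 × 222 / ln(0.0799/0.0665) = 1.67×10^6 W/m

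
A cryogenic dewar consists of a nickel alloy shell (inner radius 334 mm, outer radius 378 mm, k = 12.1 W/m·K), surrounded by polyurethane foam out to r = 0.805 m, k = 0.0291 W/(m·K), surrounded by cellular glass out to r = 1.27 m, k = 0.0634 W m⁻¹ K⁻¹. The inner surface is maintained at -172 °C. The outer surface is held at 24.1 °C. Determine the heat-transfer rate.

Q = 44.5 W

Resistance network (inner→outer):
  R_nickel alloy = (1/0.334 − 1/0.378)/(4πk) = 0.3485/(4π·12.1) = 0.002292 K/W
  R_polyurethane foam = (1/0.378 − 1/0.805)/(4πk) = 1.403/(4π·0.0291) = 3.837 K/W
  R_cellular glass = (1/0.805 − 1/1.27)/(4πk) = 0.4548/(4π·0.0634) = 0.5709 K/W
ΣR = 0.002292 + 3.837 + 0.5709 = 4.410 K/W
Q = ΔT/ΣR = (-172 °C − 24.1 °C)/4.410 = -44.5 W
(Negative Q ⇒ heat flows inward; heat gain = 44.5 W.)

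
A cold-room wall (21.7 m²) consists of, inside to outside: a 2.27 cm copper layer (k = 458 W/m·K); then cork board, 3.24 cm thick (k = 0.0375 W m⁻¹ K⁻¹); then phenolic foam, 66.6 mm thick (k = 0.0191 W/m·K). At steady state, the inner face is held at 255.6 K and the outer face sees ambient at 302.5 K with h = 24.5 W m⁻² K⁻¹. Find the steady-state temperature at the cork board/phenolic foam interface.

T = 264.83 K

Resistance network (inner→outer):
  R_copper = L/(kA) = 0.0227/(458·21.7) = 2.284×10^-6 K/W
  R_cork board = L/(kA) = 0.0324/(0.0375·21.7) = 0.03982 K/W
  R_phenolic foam = L/(kA) = 0.0666/(0.0191·21.7) = 0.1607 K/W
  R_conv,out = 1/(hA) = 1/(24.5·21.7) = 0.001881 K/W
ΣR = 2.284×10^-6 + 0.03982 + 0.1607 + 0.001881 = 0.2024 K/W
Q = ΔT/ΣR = (255.6 K − 302.5 K)/0.2024 = -231.7 W
From the inner boundary to the cork board/phenolic foam interface, ΣR_partial = 0.03982 K/W.
T_interface = T_in − Q·ΣR_partial = 255.6 K − (-231.7)(0.03982) = 264.83 K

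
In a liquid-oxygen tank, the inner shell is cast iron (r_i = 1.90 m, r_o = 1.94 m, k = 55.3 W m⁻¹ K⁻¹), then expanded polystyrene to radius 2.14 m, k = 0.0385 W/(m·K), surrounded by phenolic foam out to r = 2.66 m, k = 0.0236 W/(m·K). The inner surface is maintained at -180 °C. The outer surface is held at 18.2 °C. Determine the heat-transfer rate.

Series thermal resistances, inner to outer:
  R_cast iron = (1/1.90 − 1/1.94)/(4πk) = 0.01085/(4π·55.3) = 1.562×10^-5 K/W
  R_expanded polystyrene = (1/1.94 − 1/2.14)/(4πk) = 0.04817/(4π·0.0385) = 0.09957 K/W
  R_phenolic foam = (1/2.14 − 1/2.66)/(4πk) = 0.09135/(4π·0.0236) = 0.3080 K/W
ΣR = 1.562×10^-5 + 0.09957 + 0.3080 = 0.4076 K/W
Q = ΔT/ΣR = (-180 °C − 18.2 °C)/0.4076 = -486 W
(Negative Q ⇒ heat flows inward; heat gain = 486 W.)

Q = 486 W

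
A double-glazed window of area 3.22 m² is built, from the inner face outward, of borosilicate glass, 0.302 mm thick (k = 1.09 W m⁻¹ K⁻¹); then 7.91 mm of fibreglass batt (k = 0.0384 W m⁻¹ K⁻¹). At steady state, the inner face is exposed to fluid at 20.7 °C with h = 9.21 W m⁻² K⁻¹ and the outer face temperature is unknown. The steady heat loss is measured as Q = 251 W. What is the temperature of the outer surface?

Series resistances:
  R_conv,in = 1/(hA) = 1/(9.21·3.22) = 0.03372 K/W
  R_borosilicate glass = L/(kA) = 3.02×10^-4/(1.09·3.22) = 8.604×10^-5 K/W
  R_fibreglass batt = L/(kA) = 0.00791/(0.0384·3.22) = 0.06397 K/W
ΣR = 0.09778 K/W
ΔT = Q·ΣR = 251 × 0.09778 = 24.54 K
Heat flows outward, so T_out = T_in − ΔT = 20.7 − 24.54 = -3.84 °C

T_out = -3.84 °C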